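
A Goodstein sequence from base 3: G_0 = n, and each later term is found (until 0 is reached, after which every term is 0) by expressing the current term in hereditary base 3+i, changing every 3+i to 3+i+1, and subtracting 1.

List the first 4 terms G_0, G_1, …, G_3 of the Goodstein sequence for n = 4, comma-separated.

4, 4, 4, 3

G_0 = 4. HB_3(4) = 3 + 1. Bump = 5. G_1 = 4.
G_1 = 4. HB_4(4) = 4. Bump = 5. G_2 = 4.
G_2 = 4. HB_5(4) = 4. Bump = 4. G_3 = 3.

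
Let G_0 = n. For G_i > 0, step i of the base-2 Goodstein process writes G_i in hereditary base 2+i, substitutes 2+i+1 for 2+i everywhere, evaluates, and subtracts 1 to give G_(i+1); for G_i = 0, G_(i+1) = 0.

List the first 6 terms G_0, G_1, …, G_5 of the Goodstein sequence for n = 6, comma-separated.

step 0: 6 = 2^2 + 2; sub 3 for 2: 3^3 + 3; = 30; G_1 = 30−1 = 29
step 1: 29 = 3^3 + 2; sub 4 for 3: 4^4 + 2; = 258; G_2 = 258−1 = 257
step 2: 257 = 4^4 + 1; sub 5 for 4: 5^5 + 1; = 3126; G_3 = 3126−1 = 3125
step 3: 3125 = 5^5; sub 6 for 5: 6^6; = 46656; G_4 = 46656−1 = 46655
step 4: 46655 = 5·6^5 + 5·6^4 + 5·6^3 + 5·6^2 + 5·6 + 5; sub 7 for 6: 5·7^5 + 5·7^4 + 5·7^3 + 5·7^2 + 5·7 + 5; = 98040; G_5 = 98040−1 = 98039

6, 29, 257, 3125, 46655, 98039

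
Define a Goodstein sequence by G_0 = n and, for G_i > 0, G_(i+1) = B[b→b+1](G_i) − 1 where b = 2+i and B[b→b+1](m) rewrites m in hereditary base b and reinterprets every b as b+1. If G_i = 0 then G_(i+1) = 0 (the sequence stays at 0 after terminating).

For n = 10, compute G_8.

50000555551

step 0: 10 = 2^(2 + 1) + 2; sub 3 for 2: 3^(3 + 1) + 3; = 84; G_1 = 84−1 = 83
step 1: 83 = 3^(3 + 1) + 2; sub 4 for 3: 4^(4 + 1) + 2; = 1026; G_2 = 1026−1 = 1025
step 2: 1025 = 4^(4 + 1) + 1; sub 5 for 4: 5^(5 + 1) + 1; = 15626; G_3 = 15626−1 = 15625
step 3: 15625 = 5^(5 + 1); sub 6 for 5: 6^(6 + 1); = 279936; G_4 = 279936−1 = 279935
step 4: 279935 = 5·6^6 + 5·6^5 + 5·6^4 + 5·6^3 + 5·6^2 + 5·6 + 5; sub 7 for 6: 5·7^7 + 5·7^5 + 5·7^4 + 5·7^3 + 5·7^2 + 5·7 + 5; = 4215755; G_5 = 4215755−1 = 4215754
step 5: 4215754 = 5·7^7 + 5·7^5 + 5·7^4 + 5·7^3 + 5·7^2 + 5·7 + 4; sub 8 for 7: 5·8^8 + 5·8^5 + 5·8^4 + 5·8^3 + 5·8^2 + 5·8 + 4; = 84073324; G_6 = 84073324−1 = 84073323
step 6: 84073323 = 5·8^8 + 5·8^5 + 5·8^4 + 5·8^3 + 5·8^2 + 5·8 + 3; sub 9 for 8: 5·9^9 + 5·9^5 + 5·9^4 + 5·9^3 + 5·9^2 + 5·9 + 3; = 1937434593; G_7 = 1937434593−1 = 1937434592
step 7: 1937434592 = 5·9^9 + 5·9^5 + 5·9^4 + 5·9^3 + 5·9^2 + 5·9 + 2; sub 10 for 9: 5·10^10 + 5·10^5 + 5·10^4 + 5·10^3 + 5·10^2 + 5·10 + 2; = 50000555552; G_8 = 50000555552−1 = 50000555551
step 8: 50000555551 = 5·10^10 + 5·10^5 + 5·10^4 + 5·10^3 + 5·10^2 + 5·10 + 1; sub 11 for 10: 5·11^11 + 5·11^5 + 5·11^4 + 5·11^3 + 5·11^2 + 5·11 + 1; = 1426559238831; G_9 = 1426559238831−1 = 1426559238830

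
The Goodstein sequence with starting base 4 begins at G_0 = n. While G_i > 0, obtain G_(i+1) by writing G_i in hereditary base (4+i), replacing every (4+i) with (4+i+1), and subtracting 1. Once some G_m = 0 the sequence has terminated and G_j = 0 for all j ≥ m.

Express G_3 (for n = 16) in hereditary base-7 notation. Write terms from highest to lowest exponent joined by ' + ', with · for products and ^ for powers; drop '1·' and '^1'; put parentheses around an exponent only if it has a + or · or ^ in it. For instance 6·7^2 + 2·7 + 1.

4·7 + 2

i=0: 16 = 4^2 (b=4); 4→5: 5^2 = 25; 25−1 = 24
i=1: 24 = 4·5 + 4 (b=5); 5→6: 4·6 + 4 = 28; 28−1 = 27
i=2: 27 = 4·6 + 3 (b=6); 6→7: 4·7 + 3 = 31; 31−1 = 30
i=3: 30 = 4·7 + 2 (b=7); 7→8: 4·8 + 2 = 34; 34−1 = 33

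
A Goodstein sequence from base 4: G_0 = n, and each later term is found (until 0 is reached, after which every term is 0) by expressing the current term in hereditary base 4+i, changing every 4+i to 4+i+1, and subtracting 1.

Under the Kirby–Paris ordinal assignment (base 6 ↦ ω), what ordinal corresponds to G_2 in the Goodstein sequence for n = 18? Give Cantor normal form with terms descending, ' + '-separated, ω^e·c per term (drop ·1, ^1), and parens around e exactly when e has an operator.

(0) 18|_4 = 4^2 + 2 ↦ 5^2 + 2|_5 = 27 ⇒ 26
(1) 26|_5 = 5^2 + 1 ↦ 6^2 + 1|_6 = 37 ⇒ 36
(2) 36|_6 = 6^2 ↦ 7^2|_7 = 49 ⇒ 48

ω^2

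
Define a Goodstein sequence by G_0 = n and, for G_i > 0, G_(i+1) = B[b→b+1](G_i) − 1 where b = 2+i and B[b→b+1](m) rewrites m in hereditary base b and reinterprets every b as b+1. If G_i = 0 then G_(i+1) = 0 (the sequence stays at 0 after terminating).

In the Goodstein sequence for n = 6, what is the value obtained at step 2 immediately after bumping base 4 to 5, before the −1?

3126

i=0: 6 = 2^2 + 2 (b=2); 2→3: 3^3 + 3 = 30; 30−1 = 29
i=1: 29 = 3^3 + 2 (b=3); 3→4: 4^4 + 2 = 258; 258−1 = 257
i=2: 257 = 4^4 + 1 (b=4); 4→5: 5^5 + 1 = 3126; 3126−1 = 3125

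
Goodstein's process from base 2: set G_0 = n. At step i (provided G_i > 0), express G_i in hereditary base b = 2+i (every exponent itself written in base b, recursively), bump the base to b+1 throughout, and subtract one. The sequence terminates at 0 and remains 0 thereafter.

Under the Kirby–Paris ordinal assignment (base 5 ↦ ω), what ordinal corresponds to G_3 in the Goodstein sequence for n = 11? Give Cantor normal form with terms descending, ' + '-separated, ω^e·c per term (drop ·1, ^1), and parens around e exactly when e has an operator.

base 2: 11 = 2^(2 + 1) + 2 + 1; at 3: 3^(3 + 1) + 3 + 1 = 85; next = 84
base 3: 84 = 3^(3 + 1) + 3; at 4: 4^(4 + 1) + 4 = 1028; next = 1027
base 4: 1027 = 4^(4 + 1) + 3; at 5: 5^(5 + 1) + 3 = 15628; next = 15627

ω^(ω + 1) + 2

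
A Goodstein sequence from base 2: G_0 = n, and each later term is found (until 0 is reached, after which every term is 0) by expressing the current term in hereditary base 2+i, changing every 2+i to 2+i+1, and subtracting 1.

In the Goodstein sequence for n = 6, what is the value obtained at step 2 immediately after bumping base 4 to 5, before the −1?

3126

step 0: 6 = 2^2 + 2; sub 3 for 2: 3^3 + 3; = 30; G_1 = 30−1 = 29
step 1: 29 = 3^3 + 2; sub 4 for 3: 4^4 + 2; = 258; G_2 = 258−1 = 257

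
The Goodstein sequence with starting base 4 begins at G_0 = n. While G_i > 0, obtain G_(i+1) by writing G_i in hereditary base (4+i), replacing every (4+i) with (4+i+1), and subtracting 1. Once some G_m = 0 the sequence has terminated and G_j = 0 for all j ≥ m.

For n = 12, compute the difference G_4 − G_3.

base 4: 12 = 3·4; at 5: 3·5 = 15; next = 14
base 5: 14 = 2·5 + 4; at 6: 2·6 + 4 = 16; next = 15
base 6: 15 = 2·6 + 3; at 7: 2·7 + 3 = 17; next = 16
base 7: 16 = 2·7 + 2; at 8: 2·8 + 2 = 18; next = 17

1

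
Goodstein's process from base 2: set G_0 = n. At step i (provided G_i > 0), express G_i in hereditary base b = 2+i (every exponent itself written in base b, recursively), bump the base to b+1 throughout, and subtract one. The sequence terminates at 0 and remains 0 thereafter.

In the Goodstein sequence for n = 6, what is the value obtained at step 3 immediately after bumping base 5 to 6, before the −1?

46656

step 0: 6 = 2^2 + 2; sub 3 for 2: 3^3 + 3; = 30; G_1 = 30−1 = 29
step 1: 29 = 3^3 + 2; sub 4 for 3: 4^4 + 2; = 258; G_2 = 258−1 = 257
step 2: 257 = 4^4 + 1; sub 5 for 4: 5^5 + 1; = 3126; G_3 = 3126−1 = 3125
step 3: 3125 = 5^5; sub 6 for 5: 6^6; = 46656; G_4 = 46656−1 = 46655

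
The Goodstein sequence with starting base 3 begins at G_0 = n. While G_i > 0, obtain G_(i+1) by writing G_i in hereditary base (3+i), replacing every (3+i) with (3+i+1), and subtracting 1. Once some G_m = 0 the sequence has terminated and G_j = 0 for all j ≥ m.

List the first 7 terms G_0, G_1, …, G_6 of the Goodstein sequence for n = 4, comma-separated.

4, 4, 4, 3, 2, 1, 0

G_0 = 4. HB_3(4) = 3 + 1. Bump = 5. G_1 = 4.
G_1 = 4. HB_4(4) = 4. Bump = 5. G_2 = 4.
G_2 = 4. HB_5(4) = 4. Bump = 4. G_3 = 3.
G_3 = 3. HB_6(3) = 3. Bump = 3. G_4 = 2.
G_4 = 2. HB_7(2) = 2. Bump = 2. G_5 = 1.
G_5 = 1. HB_8(1) = 1. Bump = 1. G_6 = 0.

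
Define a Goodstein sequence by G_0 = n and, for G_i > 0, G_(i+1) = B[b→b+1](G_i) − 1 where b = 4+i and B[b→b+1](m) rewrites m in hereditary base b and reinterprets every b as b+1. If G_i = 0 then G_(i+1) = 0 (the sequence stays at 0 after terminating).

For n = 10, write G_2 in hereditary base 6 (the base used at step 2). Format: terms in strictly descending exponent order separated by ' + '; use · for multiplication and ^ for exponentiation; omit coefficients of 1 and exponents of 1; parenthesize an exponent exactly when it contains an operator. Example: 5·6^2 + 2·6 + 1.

2·6

G_0 = 10. HB_4(10) = 2·4 + 2. Bump = 12. G_1 = 11.
G_1 = 11. HB_5(11) = 2·5 + 1. Bump = 13. G_2 = 12.
G_2 = 12. HB_6(12) = 2·6. Bump = 14. G_3 = 13.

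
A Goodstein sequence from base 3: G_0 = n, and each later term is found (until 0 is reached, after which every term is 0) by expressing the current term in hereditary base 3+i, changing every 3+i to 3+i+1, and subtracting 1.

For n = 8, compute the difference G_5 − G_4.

0

(0) 8|_3 = 2·3 + 2 ↦ 2·4 + 2|_4 = 10 ⇒ 9
(1) 9|_4 = 2·4 + 1 ↦ 2·5 + 1|_5 = 11 ⇒ 10
(2) 10|_5 = 2·5 ↦ 2·6|_6 = 12 ⇒ 11
(3) 11|_6 = 6 + 5 ↦ 7 + 5|_7 = 12 ⇒ 11
(4) 11|_7 = 7 + 4 ↦ 8 + 4|_8 = 12 ⇒ 11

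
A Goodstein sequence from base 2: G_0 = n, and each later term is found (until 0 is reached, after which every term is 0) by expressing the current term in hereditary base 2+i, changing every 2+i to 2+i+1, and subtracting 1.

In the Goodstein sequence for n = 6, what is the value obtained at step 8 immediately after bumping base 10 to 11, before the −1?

885776

6 —HB2→ 2^2 + 2 —bump→ 3^3 + 3 = 30 —(−1)→ 29
29 —HB3→ 3^3 + 2 —bump→ 4^4 + 2 = 258 —(−1)→ 257
257 —HB4→ 4^4 + 1 —bump→ 5^5 + 1 = 3126 —(−1)→ 3125
3125 —HB5→ 5^5 —bump→ 6^6 = 46656 —(−1)→ 46655
46655 —HB6→ 5·6^5 + 5·6^4 + 5·6^3 + 5·6^2 + 5·6 + 5 —bump→ 5·7^5 + 5·7^4 + 5·7^3 + 5·7^2 + 5·7 + 5 = 98040 —(−1)→ 98039
98039 —HB7→ 5·7^5 + 5·7^4 + 5·7^3 + 5·7^2 + 5·7 + 4 —bump→ 5·8^5 + 5·8^4 + 5·8^3 + 5·8^2 + 5·8 + 4 = 187244 —(−1)→ 187243
187243 —HB8→ 5·8^5 + 5·8^4 + 5·8^3 + 5·8^2 + 5·8 + 3 —bump→ 5·9^5 + 5·9^4 + 5·9^3 + 5·9^2 + 5·9 + 3 = 332148 —(−1)→ 332147
332147 —HB9→ 5·9^5 + 5·9^4 + 5·9^3 + 5·9^2 + 5·9 + 2 —bump→ 5·10^5 + 5·10^4 + 5·10^3 + 5·10^2 + 5·10 + 2 = 555552 —(−1)→ 555551
555551 —HB10→ 5·10^5 + 5·10^4 + 5·10^3 + 5·10^2 + 5·10 + 1 —bump→ 5·11^5 + 5·11^4 + 5·11^3 + 5·11^2 + 5·11 + 1 = 885776 —(−1)→ 885775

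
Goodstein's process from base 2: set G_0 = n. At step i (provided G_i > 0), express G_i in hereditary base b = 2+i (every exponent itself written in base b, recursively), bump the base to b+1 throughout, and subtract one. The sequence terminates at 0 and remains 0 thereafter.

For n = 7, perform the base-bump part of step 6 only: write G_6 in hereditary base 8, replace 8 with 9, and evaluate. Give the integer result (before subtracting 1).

base 2: 7 = 2^2 + 2 + 1; at 3: 3^3 + 3 + 1 = 31; next = 30
base 3: 30 = 3^3 + 3; at 4: 4^4 + 4 = 260; next = 259
base 4: 259 = 4^4 + 3; at 5: 5^5 + 3 = 3128; next = 3127
base 5: 3127 = 5^5 + 2; at 6: 6^6 + 2 = 46658; next = 46657
base 6: 46657 = 6^6 + 1; at 7: 7^7 + 1 = 823544; next = 823543
base 7: 823543 = 7^7; at 8: 8^8 = 16777216; next = 16777215
base 8: 16777215 = 7·8^7 + 7·8^6 + 7·8^5 + 7·8^4 + 7·8^3 + 7·8^2 + 7·8 + 7; at 9: 7·9^7 + 7·9^6 + 7·9^5 + 7·9^4 + 7·9^3 + 7·9^2 + 7·9 + 7 = 37665880; next = 37665879

37665880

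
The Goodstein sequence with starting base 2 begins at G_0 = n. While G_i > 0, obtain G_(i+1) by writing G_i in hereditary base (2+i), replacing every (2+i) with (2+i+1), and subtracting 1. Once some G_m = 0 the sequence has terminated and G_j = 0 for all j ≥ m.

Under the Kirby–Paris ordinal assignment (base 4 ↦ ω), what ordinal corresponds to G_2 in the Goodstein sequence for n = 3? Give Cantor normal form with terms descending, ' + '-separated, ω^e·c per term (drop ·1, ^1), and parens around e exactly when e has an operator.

3

step 0: 3 = 2 + 1; sub 3 for 2: 3 + 1; = 4; G_1 = 4−1 = 3
step 1: 3 = 3; sub 4 for 3: 4; = 4; G_2 = 4−1 = 3
step 2: 3 = 3; sub 5 for 4: 3; = 3; G_3 = 3−1 = 2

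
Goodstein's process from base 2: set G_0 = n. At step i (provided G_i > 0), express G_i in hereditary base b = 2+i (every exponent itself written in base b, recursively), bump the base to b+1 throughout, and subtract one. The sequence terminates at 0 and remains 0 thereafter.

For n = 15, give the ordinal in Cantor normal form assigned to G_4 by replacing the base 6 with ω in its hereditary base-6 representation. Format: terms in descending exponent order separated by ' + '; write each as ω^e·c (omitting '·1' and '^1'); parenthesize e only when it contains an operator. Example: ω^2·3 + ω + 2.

step 0: 15 = 2^(2 + 1) + 2^2 + 2 + 1; sub 3 for 2: 3^(3 + 1) + 3^3 + 3 + 1; = 112; G_1 = 112−1 = 111
step 1: 111 = 3^(3 + 1) + 3^3 + 3; sub 4 for 3: 4^(4 + 1) + 4^4 + 4; = 1284; G_2 = 1284−1 = 1283
step 2: 1283 = 4^(4 + 1) + 4^4 + 3; sub 5 for 4: 5^(5 + 1) + 5^5 + 3; = 18753; G_3 = 18753−1 = 18752
step 3: 18752 = 5^(5 + 1) + 5^5 + 2; sub 6 for 5: 6^(6 + 1) + 6^6 + 2; = 326594; G_4 = 326594−1 = 326593
step 4: 326593 = 6^(6 + 1) + 6^6 + 1; sub 7 for 6: 7^(7 + 1) + 7^7 + 1; = 6588345; G_5 = 6588345−1 = 6588344

ω^(ω + 1) + ω^ω + 1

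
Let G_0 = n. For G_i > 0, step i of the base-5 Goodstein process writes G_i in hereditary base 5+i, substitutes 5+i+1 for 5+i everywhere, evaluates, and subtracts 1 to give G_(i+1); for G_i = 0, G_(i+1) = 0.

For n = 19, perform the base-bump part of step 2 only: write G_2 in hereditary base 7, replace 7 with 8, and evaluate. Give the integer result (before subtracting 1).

26

i=0: 19 = 3·5 + 4 (b=5); 5→6: 3·6 + 4 = 22; 22−1 = 21
i=1: 21 = 3·6 + 3 (b=6); 6→7: 3·7 + 3 = 24; 24−1 = 23
i=2: 23 = 3·7 + 2 (b=7); 7→8: 3·8 + 2 = 26; 26−1 = 25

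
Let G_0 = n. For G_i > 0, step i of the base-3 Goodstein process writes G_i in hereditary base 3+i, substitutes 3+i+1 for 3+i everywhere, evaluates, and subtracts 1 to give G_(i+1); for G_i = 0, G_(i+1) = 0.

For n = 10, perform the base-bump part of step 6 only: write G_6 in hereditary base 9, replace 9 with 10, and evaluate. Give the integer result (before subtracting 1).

10 —HB3→ 3^2 + 1 —bump→ 4^2 + 1 = 17 —(−1)→ 16
16 —HB4→ 4^2 —bump→ 5^2 = 25 —(−1)→ 24
24 —HB5→ 4·5 + 4 —bump→ 4·6 + 4 = 28 —(−1)→ 27
27 —HB6→ 4·6 + 3 —bump→ 4·7 + 3 = 31 —(−1)→ 30
30 —HB7→ 4·7 + 2 —bump→ 4·8 + 2 = 34 —(−1)→ 33
33 —HB8→ 4·8 + 1 —bump→ 4·9 + 1 = 37 —(−1)→ 36

40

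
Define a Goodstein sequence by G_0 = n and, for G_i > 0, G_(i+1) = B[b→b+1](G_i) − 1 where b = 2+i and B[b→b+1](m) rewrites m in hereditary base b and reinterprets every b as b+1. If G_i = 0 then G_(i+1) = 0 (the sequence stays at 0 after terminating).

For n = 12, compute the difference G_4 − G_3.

264334

G_0 = 12. HB_2(12) = 2^(2 + 1) + 2^2. Bump = 108. G_1 = 107.
G_1 = 107. HB_3(107) = 3^(3 + 1) + 2·3^2 + 2·3 + 2. Bump = 1066. G_2 = 1065.
G_2 = 1065. HB_4(1065) = 4^(4 + 1) + 2·4^2 + 2·4 + 1. Bump = 15686. G_3 = 15685.
G_3 = 15685. HB_5(15685) = 5^(5 + 1) + 2·5^2 + 2·5. Bump = 280020. G_4 = 280019.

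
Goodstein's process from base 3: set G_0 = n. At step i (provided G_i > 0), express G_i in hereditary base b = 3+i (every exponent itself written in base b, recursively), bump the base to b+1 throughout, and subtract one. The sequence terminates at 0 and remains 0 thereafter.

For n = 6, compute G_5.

6 —HB3→ 2·3 —bump→ 2·4 = 8 —(−1)→ 7
7 —HB4→ 4 + 3 —bump→ 5 + 3 = 8 —(−1)→ 7
7 —HB5→ 5 + 2 —bump→ 6 + 2 = 8 —(−1)→ 7
7 —HB6→ 6 + 1 —bump→ 7 + 1 = 8 —(−1)→ 7
7 —HB7→ 7 —bump→ 8 = 8 —(−1)→ 7
7 —HB8→ 7 —bump→ 7 = 7 —(−1)→ 6

7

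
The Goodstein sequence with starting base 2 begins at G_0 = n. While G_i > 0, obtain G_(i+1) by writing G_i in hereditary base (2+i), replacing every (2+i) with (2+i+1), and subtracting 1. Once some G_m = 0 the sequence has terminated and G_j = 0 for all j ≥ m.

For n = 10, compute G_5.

4215754

10 —HB2→ 2^(2 + 1) + 2 —bump→ 3^(3 + 1) + 3 = 84 —(−1)→ 83
83 —HB3→ 3^(3 + 1) + 2 —bump→ 4^(4 + 1) + 2 = 1026 —(−1)→ 1025
1025 —HB4→ 4^(4 + 1) + 1 —bump→ 5^(5 + 1) + 1 = 15626 —(−1)→ 15625
15625 —HB5→ 5^(5 + 1) —bump→ 6^(6 + 1) = 279936 —(−1)→ 279935
279935 —HB6→ 5·6^6 + 5·6^5 + 5·6^4 + 5·6^3 + 5·6^2 + 5·6 + 5 —bump→ 5·7^7 + 5·7^5 + 5·7^4 + 5·7^3 + 5·7^2 + 5·7 + 5 = 4215755 —(−1)→ 4215754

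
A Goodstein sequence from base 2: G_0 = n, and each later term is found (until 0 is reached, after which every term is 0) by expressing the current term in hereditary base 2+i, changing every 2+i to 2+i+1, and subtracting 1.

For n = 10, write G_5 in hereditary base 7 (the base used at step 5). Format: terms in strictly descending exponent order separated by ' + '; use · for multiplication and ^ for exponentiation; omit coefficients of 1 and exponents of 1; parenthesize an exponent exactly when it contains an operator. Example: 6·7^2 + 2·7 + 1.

10 —HB2→ 2^(2 + 1) + 2 —bump→ 3^(3 + 1) + 3 = 84 —(−1)→ 83
83 —HB3→ 3^(3 + 1) + 2 —bump→ 4^(4 + 1) + 2 = 1026 —(−1)→ 1025
1025 —HB4→ 4^(4 + 1) + 1 —bump→ 5^(5 + 1) + 1 = 15626 —(−1)→ 15625
15625 —HB5→ 5^(5 + 1) —bump→ 6^(6 + 1) = 279936 —(−1)→ 279935
279935 —HB6→ 5·6^6 + 5·6^5 + 5·6^4 + 5·6^3 + 5·6^2 + 5·6 + 5 —bump→ 5·7^7 + 5·7^5 + 5·7^4 + 5·7^3 + 5·7^2 + 5·7 + 5 = 4215755 —(−1)→ 4215754
4215754 —HB7→ 5·7^7 + 5·7^5 + 5·7^4 + 5·7^3 + 5·7^2 + 5·7 + 4 —bump→ 5·8^8 + 5·8^5 + 5·8^4 + 5·8^3 + 5·8^2 + 5·8 + 4 = 84073324 —(−1)→ 84073323

5·7^7 + 5·7^5 + 5·7^4 + 5·7^3 + 5·7^2 + 5·7 + 4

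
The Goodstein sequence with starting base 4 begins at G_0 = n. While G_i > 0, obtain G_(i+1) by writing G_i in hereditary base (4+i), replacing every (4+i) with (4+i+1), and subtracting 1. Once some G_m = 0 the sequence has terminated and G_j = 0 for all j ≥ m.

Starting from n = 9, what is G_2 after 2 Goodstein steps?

11

G_0 = 9. HB_4(9) = 2·4 + 1. Bump = 11. G_1 = 10.
G_1 = 10. HB_5(10) = 2·5. Bump = 12. G_2 = 11.
G_2 = 11. HB_6(11) = 6 + 5. Bump = 12. G_3 = 11.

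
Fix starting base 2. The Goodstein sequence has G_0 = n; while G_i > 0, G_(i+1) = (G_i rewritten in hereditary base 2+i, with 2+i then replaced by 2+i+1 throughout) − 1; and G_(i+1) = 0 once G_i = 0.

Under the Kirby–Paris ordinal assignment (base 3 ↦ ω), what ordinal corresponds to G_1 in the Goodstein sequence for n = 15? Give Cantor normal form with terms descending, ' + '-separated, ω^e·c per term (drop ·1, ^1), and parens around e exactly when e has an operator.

G_0=15  [base 2] 2^(2 + 1) + 2^2 + 2 + 1  →[2↦3]→  3^(3 + 1) + 3^3 + 3 + 1 = 112  −1 ⇒ G_1=111
G_1=111  [base 3] 3^(3 + 1) + 3^3 + 3  →[3↦4]→  4^(4 + 1) + 4^4 + 4 = 1284  −1 ⇒ G_2=1283

ω^(ω + 1) + ω^ω + ω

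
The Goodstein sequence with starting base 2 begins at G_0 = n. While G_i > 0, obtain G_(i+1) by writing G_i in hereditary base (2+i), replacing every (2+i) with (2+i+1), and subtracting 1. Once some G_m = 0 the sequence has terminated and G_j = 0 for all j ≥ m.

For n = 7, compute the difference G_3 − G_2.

2868

(0) 7|_2 = 2^2 + 2 + 1 ↦ 3^3 + 3 + 1|_3 = 31 ⇒ 30
(1) 30|_3 = 3^3 + 3 ↦ 4^4 + 4|_4 = 260 ⇒ 259
(2) 259|_4 = 4^4 + 3 ↦ 5^5 + 3|_5 = 3128 ⇒ 3127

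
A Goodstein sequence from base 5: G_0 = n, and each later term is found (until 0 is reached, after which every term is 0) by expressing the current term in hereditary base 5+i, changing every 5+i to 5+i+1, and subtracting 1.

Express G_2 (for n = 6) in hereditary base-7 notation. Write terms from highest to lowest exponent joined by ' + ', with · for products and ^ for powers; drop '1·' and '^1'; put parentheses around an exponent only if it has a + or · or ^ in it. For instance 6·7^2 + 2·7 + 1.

G_0 = 6. HB_5(6) = 5 + 1. Bump = 7. G_1 = 6.
G_1 = 6. HB_6(6) = 6. Bump = 7. G_2 = 6.

6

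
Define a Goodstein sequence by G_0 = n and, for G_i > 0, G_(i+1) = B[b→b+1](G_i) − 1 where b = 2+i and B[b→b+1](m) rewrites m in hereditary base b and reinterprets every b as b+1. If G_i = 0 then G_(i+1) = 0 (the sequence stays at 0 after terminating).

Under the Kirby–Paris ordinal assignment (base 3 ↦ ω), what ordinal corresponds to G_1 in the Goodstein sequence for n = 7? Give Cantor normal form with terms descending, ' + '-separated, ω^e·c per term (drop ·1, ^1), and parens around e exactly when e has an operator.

ω^ω + ω

i=0: 7 = 2^2 + 2 + 1 (b=2); 2→3: 3^3 + 3 + 1 = 31; 31−1 = 30
i=1: 30 = 3^3 + 3 (b=3); 3→4: 4^4 + 4 = 260; 260−1 = 259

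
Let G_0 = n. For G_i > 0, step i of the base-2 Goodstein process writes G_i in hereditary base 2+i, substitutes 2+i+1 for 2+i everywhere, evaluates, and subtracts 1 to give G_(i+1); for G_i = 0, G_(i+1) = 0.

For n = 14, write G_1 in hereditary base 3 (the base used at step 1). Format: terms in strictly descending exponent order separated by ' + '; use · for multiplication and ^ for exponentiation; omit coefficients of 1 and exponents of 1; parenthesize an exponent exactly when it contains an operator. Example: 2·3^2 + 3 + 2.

i=0: 14 = 2^(2 + 1) + 2^2 + 2 (b=2); 2→3: 3^(3 + 1) + 3^3 + 3 = 111; 111−1 = 110
i=1: 110 = 3^(3 + 1) + 3^3 + 2 (b=3); 3→4: 4^(4 + 1) + 4^4 + 2 = 1282; 1282−1 = 1281

3^(3 + 1) + 3^3 + 2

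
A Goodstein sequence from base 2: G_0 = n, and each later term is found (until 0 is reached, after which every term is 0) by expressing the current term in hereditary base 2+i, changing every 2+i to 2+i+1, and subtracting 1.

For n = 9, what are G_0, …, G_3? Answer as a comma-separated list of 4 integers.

9, 81, 1023, 9842

i=0: 9 = 2^(2 + 1) + 1 (b=2); 2→3: 3^(3 + 1) + 1 = 82; 82−1 = 81
i=1: 81 = 3^(3 + 1) (b=3); 3→4: 4^(4 + 1) = 1024; 1024−1 = 1023
i=2: 1023 = 3·4^4 + 3·4^3 + 3·4^2 + 3·4 + 3 (b=4); 4→5: 3·5^5 + 3·5^3 + 3·5^2 + 3·5 + 3 = 9843; 9843−1 = 9842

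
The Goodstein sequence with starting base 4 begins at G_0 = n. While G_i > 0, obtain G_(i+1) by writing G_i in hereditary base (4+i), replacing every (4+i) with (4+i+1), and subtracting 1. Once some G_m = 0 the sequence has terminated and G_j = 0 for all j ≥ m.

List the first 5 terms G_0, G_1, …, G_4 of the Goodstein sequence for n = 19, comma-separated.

19, 27, 37, 49, 63

G_0=19  [base 4] 4^2 + 3  →[4↦5]→  5^2 + 3 = 28  −1 ⇒ G_1=27
G_1=27  [base 5] 5^2 + 2  →[5↦6]→  6^2 + 2 = 38  −1 ⇒ G_2=37
G_2=37  [base 6] 6^2 + 1  →[6↦7]→  7^2 + 1 = 50  −1 ⇒ G_3=49
G_3=49  [base 7] 7^2  →[7↦8]→  8^2 = 64  −1 ⇒ G_4=63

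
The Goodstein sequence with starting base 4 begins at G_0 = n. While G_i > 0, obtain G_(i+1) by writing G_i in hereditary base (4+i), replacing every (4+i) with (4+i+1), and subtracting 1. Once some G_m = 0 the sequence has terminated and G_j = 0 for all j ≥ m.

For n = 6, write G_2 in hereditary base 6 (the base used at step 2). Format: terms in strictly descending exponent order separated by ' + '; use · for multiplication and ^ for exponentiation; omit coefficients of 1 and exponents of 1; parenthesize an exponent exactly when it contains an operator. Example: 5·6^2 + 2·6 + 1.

6 —HB4→ 4 + 2 —bump→ 5 + 2 = 7 —(−1)→ 6
6 —HB5→ 5 + 1 —bump→ 6 + 1 = 7 —(−1)→ 6
6 —HB6→ 6 —bump→ 7 = 7 —(−1)→ 6

6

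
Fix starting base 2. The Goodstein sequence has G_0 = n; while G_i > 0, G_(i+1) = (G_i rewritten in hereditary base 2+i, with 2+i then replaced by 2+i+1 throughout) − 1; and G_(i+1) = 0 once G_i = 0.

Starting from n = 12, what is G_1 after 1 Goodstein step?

107

G_0 = 12. HB_2(12) = 2^(2 + 1) + 2^2. Bump = 108. G_1 = 107.
G_1 = 107. HB_3(107) = 3^(3 + 1) + 2·3^2 + 2·3 + 2. Bump = 1066. G_2 = 1065.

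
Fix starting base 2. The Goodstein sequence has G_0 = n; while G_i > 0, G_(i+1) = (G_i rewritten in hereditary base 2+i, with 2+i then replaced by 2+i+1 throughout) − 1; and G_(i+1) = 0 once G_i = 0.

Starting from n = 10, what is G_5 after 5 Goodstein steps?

4215754

(0) 10|_2 = 2^(2 + 1) + 2 ↦ 3^(3 + 1) + 3|_3 = 84 ⇒ 83
(1) 83|_3 = 3^(3 + 1) + 2 ↦ 4^(4 + 1) + 2|_4 = 1026 ⇒ 1025
(2) 1025|_4 = 4^(4 + 1) + 1 ↦ 5^(5 + 1) + 1|_5 = 15626 ⇒ 15625
(3) 15625|_5 = 5^(5 + 1) ↦ 6^(6 + 1)|_6 = 279936 ⇒ 279935
(4) 279935|_6 = 5·6^6 + 5·6^5 + 5·6^4 + 5·6^3 + 5·6^2 + 5·6 + 5 ↦ 5·7^7 + 5·7^5 + 5·7^4 + 5·7^3 + 5·7^2 + 5·7 + 5|_7 = 4215755 ⇒ 4215754
(5) 4215754|_7 = 5·7^7 + 5·7^5 + 5·7^4 + 5·7^3 + 5·7^2 + 5·7 + 4 ↦ 5·8^8 + 5·8^5 + 5·8^4 + 5·8^3 + 5·8^2 + 5·8 + 4|_8 = 84073324 ⇒ 84073323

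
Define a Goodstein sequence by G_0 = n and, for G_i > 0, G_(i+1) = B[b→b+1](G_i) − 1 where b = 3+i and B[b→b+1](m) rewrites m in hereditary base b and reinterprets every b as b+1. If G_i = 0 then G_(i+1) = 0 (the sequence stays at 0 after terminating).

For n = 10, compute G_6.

36

(0) 10|_3 = 3^2 + 1 ↦ 4^2 + 1|_4 = 17 ⇒ 16
(1) 16|_4 = 4^2 ↦ 5^2|_5 = 25 ⇒ 24
(2) 24|_5 = 4·5 + 4 ↦ 4·6 + 4|_6 = 28 ⇒ 27
(3) 27|_6 = 4·6 + 3 ↦ 4·7 + 3|_7 = 31 ⇒ 30
(4) 30|_7 = 4·7 + 2 ↦ 4·8 + 2|_8 = 34 ⇒ 33
(5) 33|_8 = 4·8 + 1 ↦ 4·9 + 1|_9 = 37 ⇒ 36
(6) 36|_9 = 4·9 ↦ 4·10|_10 = 40 ⇒ 39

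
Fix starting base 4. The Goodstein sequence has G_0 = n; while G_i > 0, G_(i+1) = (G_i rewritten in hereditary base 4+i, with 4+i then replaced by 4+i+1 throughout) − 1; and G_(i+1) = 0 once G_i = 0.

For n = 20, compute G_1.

base 4: 20 = 4^2 + 4; at 5: 5^2 + 5 = 30; next = 29
base 5: 29 = 5^2 + 4; at 6: 6^2 + 4 = 40; next = 39

29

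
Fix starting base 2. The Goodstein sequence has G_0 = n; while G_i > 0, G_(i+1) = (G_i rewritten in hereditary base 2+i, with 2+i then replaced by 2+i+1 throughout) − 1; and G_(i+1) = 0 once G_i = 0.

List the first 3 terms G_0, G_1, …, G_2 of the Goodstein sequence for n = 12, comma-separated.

step 0: 12 = 2^(2 + 1) + 2^2; sub 3 for 2: 3^(3 + 1) + 3^3; = 108; G_1 = 108−1 = 107
step 1: 107 = 3^(3 + 1) + 2·3^2 + 2·3 + 2; sub 4 for 3: 4^(4 + 1) + 2·4^2 + 2·4 + 2; = 1066; G_2 = 1066−1 = 1065

12, 107, 1065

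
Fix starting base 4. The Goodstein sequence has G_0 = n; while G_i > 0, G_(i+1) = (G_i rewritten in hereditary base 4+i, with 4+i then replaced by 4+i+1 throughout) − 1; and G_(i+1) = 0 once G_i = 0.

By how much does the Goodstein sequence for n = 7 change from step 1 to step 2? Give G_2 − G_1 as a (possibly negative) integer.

0

(0) 7|_4 = 4 + 3 ↦ 5 + 3|_5 = 8 ⇒ 7
(1) 7|_5 = 5 + 2 ↦ 6 + 2|_6 = 8 ⇒ 7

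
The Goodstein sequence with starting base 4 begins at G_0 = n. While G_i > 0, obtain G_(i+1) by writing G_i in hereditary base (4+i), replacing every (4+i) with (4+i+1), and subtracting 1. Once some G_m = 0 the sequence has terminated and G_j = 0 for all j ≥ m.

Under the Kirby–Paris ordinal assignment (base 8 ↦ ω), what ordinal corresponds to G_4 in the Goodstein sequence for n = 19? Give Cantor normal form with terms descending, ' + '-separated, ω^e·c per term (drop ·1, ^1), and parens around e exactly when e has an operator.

i=0: 19 = 4^2 + 3 (b=4); 4→5: 5^2 + 3 = 28; 28−1 = 27
i=1: 27 = 5^2 + 2 (b=5); 5→6: 6^2 + 2 = 38; 38−1 = 37
i=2: 37 = 6^2 + 1 (b=6); 6→7: 7^2 + 1 = 50; 50−1 = 49
i=3: 49 = 7^2 (b=7); 7→8: 8^2 = 64; 64−1 = 63
i=4: 63 = 7·8 + 7 (b=8); 8→9: 7·9 + 7 = 70; 70−1 = 69

ω·7 + 7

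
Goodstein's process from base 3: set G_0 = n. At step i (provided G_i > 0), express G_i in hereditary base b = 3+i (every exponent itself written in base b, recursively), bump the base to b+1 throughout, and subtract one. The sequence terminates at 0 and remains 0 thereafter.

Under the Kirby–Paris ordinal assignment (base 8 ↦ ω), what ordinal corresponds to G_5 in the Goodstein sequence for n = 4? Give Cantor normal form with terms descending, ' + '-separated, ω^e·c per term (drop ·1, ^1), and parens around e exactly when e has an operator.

1

step 0: 4 = 3 + 1; sub 4 for 3: 4 + 1; = 5; G_1 = 5−1 = 4
step 1: 4 = 4; sub 5 for 4: 5; = 5; G_2 = 5−1 = 4
step 2: 4 = 4; sub 6 for 5: 4; = 4; G_3 = 4−1 = 3
step 3: 3 = 3; sub 7 for 6: 3; = 3; G_4 = 3−1 = 2
step 4: 2 = 2; sub 8 for 7: 2; = 2; G_5 = 2−1 = 1
step 5: 1 = 1; sub 9 for 8: 1; = 1; G_6 = 1−1 = 0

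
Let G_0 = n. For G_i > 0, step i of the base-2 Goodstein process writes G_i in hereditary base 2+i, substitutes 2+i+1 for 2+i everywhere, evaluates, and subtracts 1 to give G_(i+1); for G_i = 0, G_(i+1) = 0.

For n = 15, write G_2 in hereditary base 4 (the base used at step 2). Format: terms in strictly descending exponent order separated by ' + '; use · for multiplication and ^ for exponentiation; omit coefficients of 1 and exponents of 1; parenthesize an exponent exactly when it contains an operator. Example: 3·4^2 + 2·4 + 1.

G_0 = 15. HB_2(15) = 2^(2 + 1) + 2^2 + 2 + 1. Bump = 112. G_1 = 111.
G_1 = 111. HB_3(111) = 3^(3 + 1) + 3^3 + 3. Bump = 1284. G_2 = 1283.
G_2 = 1283. HB_4(1283) = 4^(4 + 1) + 4^4 + 3. Bump = 18753. G_3 = 18752.

4^(4 + 1) + 4^4 + 3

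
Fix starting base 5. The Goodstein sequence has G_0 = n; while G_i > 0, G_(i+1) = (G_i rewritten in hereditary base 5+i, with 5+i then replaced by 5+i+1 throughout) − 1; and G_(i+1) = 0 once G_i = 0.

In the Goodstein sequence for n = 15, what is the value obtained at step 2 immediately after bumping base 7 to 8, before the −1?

20

i=0: 15 = 3·5 (b=5); 5→6: 3·6 = 18; 18−1 = 17
i=1: 17 = 2·6 + 5 (b=6); 6→7: 2·7 + 5 = 19; 19−1 = 18
i=2: 18 = 2·7 + 4 (b=7); 7→8: 2·8 + 4 = 20; 20−1 = 19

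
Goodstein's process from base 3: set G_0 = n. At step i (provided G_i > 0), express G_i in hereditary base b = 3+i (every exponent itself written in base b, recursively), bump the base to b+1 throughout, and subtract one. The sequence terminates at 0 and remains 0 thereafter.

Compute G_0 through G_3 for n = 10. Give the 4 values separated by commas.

10, 16, 24, 27

G_0 = 10. HB_3(10) = 3^2 + 1. Bump = 17. G_1 = 16.
G_1 = 16. HB_4(16) = 4^2. Bump = 25. G_2 = 24.
G_2 = 24. HB_5(24) = 4·5 + 4. Bump = 28. G_3 = 27.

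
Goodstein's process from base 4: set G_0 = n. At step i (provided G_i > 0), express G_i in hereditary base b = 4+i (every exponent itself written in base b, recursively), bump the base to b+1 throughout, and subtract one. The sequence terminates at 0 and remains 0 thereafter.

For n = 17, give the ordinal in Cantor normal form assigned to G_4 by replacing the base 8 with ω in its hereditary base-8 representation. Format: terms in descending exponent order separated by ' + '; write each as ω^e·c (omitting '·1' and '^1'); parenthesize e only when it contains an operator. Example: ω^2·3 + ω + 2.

step 0: 17 = 4^2 + 1; sub 5 for 4: 5^2 + 1; = 26; G_1 = 26−1 = 25
step 1: 25 = 5^2; sub 6 for 5: 6^2; = 36; G_2 = 36−1 = 35
step 2: 35 = 5·6 + 5; sub 7 for 6: 5·7 + 5; = 40; G_3 = 40−1 = 39
step 3: 39 = 5·7 + 4; sub 8 for 7: 5·8 + 4; = 44; G_4 = 44−1 = 43
step 4: 43 = 5·8 + 3; sub 9 for 8: 5·9 + 3; = 48; G_5 = 48−1 = 47

ω·5 + 3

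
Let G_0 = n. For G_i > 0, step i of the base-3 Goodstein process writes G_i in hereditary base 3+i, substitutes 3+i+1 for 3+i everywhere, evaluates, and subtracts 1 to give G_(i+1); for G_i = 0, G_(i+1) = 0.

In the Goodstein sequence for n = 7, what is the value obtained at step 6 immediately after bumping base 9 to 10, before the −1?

10

7 —HB3→ 2·3 + 1 —bump→ 2·4 + 1 = 9 —(−1)→ 8
8 —HB4→ 2·4 —bump→ 2·5 = 10 —(−1)→ 9
9 —HB5→ 5 + 4 —bump→ 6 + 4 = 10 —(−1)→ 9
9 —HB6→ 6 + 3 —bump→ 7 + 3 = 10 —(−1)→ 9
9 —HB7→ 7 + 2 —bump→ 8 + 2 = 10 —(−1)→ 9
9 —HB8→ 8 + 1 —bump→ 9 + 1 = 10 —(−1)→ 9
9 —HB9→ 9 —bump→ 10 = 10 —(−1)→ 9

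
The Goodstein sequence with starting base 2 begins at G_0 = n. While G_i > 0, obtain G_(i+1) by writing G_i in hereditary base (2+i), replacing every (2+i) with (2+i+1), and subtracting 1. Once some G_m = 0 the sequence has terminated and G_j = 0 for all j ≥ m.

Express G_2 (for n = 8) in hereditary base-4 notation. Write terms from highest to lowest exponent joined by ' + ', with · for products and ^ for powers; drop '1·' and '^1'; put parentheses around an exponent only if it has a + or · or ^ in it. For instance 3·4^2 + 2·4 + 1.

step 0: 8 = 2^(2 + 1); sub 3 for 2: 3^(3 + 1); = 81; G_1 = 81−1 = 80
step 1: 80 = 2·3^3 + 2·3^2 + 2·3 + 2; sub 4 for 3: 2·4^4 + 2·4^2 + 2·4 + 2; = 554; G_2 = 554−1 = 553
step 2: 553 = 2·4^4 + 2·4^2 + 2·4 + 1; sub 5 for 4: 2·5^5 + 2·5^2 + 2·5 + 1; = 6311; G_3 = 6311−1 = 6310

2·4^4 + 2·4^2 + 2·4 + 1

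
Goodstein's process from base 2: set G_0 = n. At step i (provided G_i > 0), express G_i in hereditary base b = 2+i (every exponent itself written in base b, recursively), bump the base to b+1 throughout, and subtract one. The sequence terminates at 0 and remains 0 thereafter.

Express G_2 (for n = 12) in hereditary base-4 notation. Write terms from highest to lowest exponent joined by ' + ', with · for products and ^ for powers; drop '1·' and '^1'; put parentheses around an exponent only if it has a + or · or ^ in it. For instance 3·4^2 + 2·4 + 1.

step 0: 12 = 2^(2 + 1) + 2^2; sub 3 for 2: 3^(3 + 1) + 3^3; = 108; G_1 = 108−1 = 107
step 1: 107 = 3^(3 + 1) + 2·3^2 + 2·3 + 2; sub 4 for 3: 4^(4 + 1) + 2·4^2 + 2·4 + 2; = 1066; G_2 = 1066−1 = 1065

4^(4 + 1) + 2·4^2 + 2·4 + 1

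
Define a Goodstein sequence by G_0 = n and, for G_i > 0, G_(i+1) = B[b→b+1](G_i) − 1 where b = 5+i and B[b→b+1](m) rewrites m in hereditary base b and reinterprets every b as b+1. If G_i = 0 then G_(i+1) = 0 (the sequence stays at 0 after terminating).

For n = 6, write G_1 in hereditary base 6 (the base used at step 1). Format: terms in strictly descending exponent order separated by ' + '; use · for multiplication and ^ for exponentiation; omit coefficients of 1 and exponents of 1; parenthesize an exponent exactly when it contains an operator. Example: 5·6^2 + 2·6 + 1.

6

[0] 6 ≡ 5 + 1 (base 5). Lift 6: 7. −1: 6.
[1] 6 ≡ 6 (base 6). Lift 7: 7. −1: 6.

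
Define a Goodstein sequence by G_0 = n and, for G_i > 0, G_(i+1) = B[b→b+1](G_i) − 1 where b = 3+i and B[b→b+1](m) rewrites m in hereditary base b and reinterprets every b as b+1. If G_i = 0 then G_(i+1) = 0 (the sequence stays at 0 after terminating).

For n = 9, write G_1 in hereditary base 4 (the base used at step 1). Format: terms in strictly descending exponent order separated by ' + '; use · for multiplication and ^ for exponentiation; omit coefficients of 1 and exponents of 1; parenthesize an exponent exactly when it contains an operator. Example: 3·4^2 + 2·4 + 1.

3·4 + 3

G_0=9  [base 3] 3^2  →[3↦4]→  4^2 = 16  −1 ⇒ G_1=15
G_1=15  [base 4] 3·4 + 3  →[4↦5]→  3·5 + 3 = 18  −1 ⇒ G_2=17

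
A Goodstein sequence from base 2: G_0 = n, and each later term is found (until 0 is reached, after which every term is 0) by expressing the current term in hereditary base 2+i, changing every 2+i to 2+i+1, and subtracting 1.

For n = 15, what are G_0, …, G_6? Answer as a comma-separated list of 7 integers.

step 0: 15 = 2^(2 + 1) + 2^2 + 2 + 1; sub 3 for 2: 3^(3 + 1) + 3^3 + 3 + 1; = 112; G_1 = 112−1 = 111
step 1: 111 = 3^(3 + 1) + 3^3 + 3; sub 4 for 3: 4^(4 + 1) + 4^4 + 4; = 1284; G_2 = 1284−1 = 1283
step 2: 1283 = 4^(4 + 1) + 4^4 + 3; sub 5 for 4: 5^(5 + 1) + 5^5 + 3; = 18753; G_3 = 18753−1 = 18752
step 3: 18752 = 5^(5 + 1) + 5^5 + 2; sub 6 for 5: 6^(6 + 1) + 6^6 + 2; = 326594; G_4 = 326594−1 = 326593
step 4: 326593 = 6^(6 + 1) + 6^6 + 1; sub 7 for 6: 7^(7 + 1) + 7^7 + 1; = 6588345; G_5 = 6588345−1 = 6588344
step 5: 6588344 = 7^(7 + 1) + 7^7; sub 8 for 7: 8^(8 + 1) + 8^8; = 150994944; G_6 = 150994944−1 = 150994943

15, 111, 1283, 18752, 326593, 6588344, 150994943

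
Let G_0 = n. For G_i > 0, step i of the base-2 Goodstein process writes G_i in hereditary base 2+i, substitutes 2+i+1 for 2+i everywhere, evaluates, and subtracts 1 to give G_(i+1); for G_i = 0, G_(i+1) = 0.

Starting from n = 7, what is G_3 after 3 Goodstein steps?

3127

step 0: 7 = 2^2 + 2 + 1; sub 3 for 2: 3^3 + 3 + 1; = 31; G_1 = 31−1 = 30
step 1: 30 = 3^3 + 3; sub 4 for 3: 4^4 + 4; = 260; G_2 = 260−1 = 259
step 2: 259 = 4^4 + 3; sub 5 for 4: 5^5 + 3; = 3128; G_3 = 3128−1 = 3127
step 3: 3127 = 5^5 + 2; sub 6 for 5: 6^6 + 2; = 46658; G_4 = 46658−1 = 46657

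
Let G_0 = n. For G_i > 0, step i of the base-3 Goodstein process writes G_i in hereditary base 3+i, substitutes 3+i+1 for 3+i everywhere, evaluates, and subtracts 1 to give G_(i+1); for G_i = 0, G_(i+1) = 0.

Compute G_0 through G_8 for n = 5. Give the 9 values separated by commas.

(0) 5|_3 = 3 + 2 ↦ 4 + 2|_4 = 6 ⇒ 5
(1) 5|_4 = 4 + 1 ↦ 5 + 1|_5 = 6 ⇒ 5
(2) 5|_5 = 5 ↦ 6|_6 = 6 ⇒ 5
(3) 5|_6 = 5 ↦ 5|_7 = 5 ⇒ 4
(4) 4|_7 = 4 ↦ 4|_8 = 4 ⇒ 3
(5) 3|_8 = 3 ↦ 3|_9 = 3 ⇒ 2
(6) 2|_9 = 2 ↦ 2|_10 = 2 ⇒ 1
(7) 1|_10 = 1 ↦ 1|_11 = 1 ⇒ 0

5, 5, 5, 5, 4, 3, 2, 1, 0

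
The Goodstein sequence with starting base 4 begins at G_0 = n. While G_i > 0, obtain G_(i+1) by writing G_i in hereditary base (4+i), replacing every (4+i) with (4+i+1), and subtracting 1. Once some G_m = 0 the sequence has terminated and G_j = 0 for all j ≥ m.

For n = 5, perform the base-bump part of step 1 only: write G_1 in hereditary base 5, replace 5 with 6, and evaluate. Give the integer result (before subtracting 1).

6

[0] 5 ≡ 4 + 1 (base 4). Lift 5: 6. −1: 5.
[1] 5 ≡ 5 (base 5). Lift 6: 6. −1: 5.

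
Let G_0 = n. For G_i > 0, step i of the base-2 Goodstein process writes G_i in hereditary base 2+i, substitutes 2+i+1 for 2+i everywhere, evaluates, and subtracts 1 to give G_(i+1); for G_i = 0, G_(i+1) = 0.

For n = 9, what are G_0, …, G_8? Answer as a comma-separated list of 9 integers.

9, 81, 1023, 9842, 140743, 2471826, 50333399, 1162263921, 30000003325

(0) 9|_2 = 2^(2 + 1) + 1 ↦ 3^(3 + 1) + 1|_3 = 82 ⇒ 81
(1) 81|_3 = 3^(3 + 1) ↦ 4^(4 + 1)|_4 = 1024 ⇒ 1023
(2) 1023|_4 = 3·4^4 + 3·4^3 + 3·4^2 + 3·4 + 3 ↦ 3·5^5 + 3·5^3 + 3·5^2 + 3·5 + 3|_5 = 9843 ⇒ 9842
(3) 9842|_5 = 3·5^5 + 3·5^3 + 3·5^2 + 3·5 + 2 ↦ 3·6^6 + 3·6^3 + 3·6^2 + 3·6 + 2|_6 = 140744 ⇒ 140743
(4) 140743|_6 = 3·6^6 + 3·6^3 + 3·6^2 + 3·6 + 1 ↦ 3·7^7 + 3·7^3 + 3·7^2 + 3·7 + 1|_7 = 2471827 ⇒ 2471826
(5) 2471826|_7 = 3·7^7 + 3·7^3 + 3·7^2 + 3·7 ↦ 3·8^8 + 3·8^3 + 3·8^2 + 3·8|_8 = 50333400 ⇒ 50333399
(6) 50333399|_8 = 3·8^8 + 3·8^3 + 3·8^2 + 2·8 + 7 ↦ 3·9^9 + 3·9^3 + 3·9^2 + 2·9 + 7|_9 = 1162263922 ⇒ 1162263921
(7) 1162263921|_9 = 3·9^9 + 3·9^3 + 3·9^2 + 2·9 + 6 ↦ 3·10^10 + 3·10^3 + 3·10^2 + 2·10 + 6|_10 = 30000003326 ⇒ 30000003325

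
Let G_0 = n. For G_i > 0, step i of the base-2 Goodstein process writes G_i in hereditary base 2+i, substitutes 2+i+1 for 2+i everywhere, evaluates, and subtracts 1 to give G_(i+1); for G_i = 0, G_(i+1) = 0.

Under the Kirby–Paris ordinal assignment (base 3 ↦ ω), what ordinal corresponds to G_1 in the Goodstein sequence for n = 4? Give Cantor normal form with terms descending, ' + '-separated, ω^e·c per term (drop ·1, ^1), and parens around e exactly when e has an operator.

G_0 = 4. HB_2(4) = 2^2. Bump = 27. G_1 = 26.
G_1 = 26. HB_3(26) = 2·3^2 + 2·3 + 2. Bump = 42. G_2 = 41.

ω^2·2 + ω·2 + 2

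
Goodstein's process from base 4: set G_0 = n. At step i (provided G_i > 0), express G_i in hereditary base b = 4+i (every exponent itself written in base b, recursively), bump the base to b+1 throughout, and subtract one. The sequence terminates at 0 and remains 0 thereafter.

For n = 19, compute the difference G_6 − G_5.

6

G_0 = 19. HB_4(19) = 4^2 + 3. Bump = 28. G_1 = 27.
G_1 = 27. HB_5(27) = 5^2 + 2. Bump = 38. G_2 = 37.
G_2 = 37. HB_6(37) = 6^2 + 1. Bump = 50. G_3 = 49.
G_3 = 49. HB_7(49) = 7^2. Bump = 64. G_4 = 63.
G_4 = 63. HB_8(63) = 7·8 + 7. Bump = 70. G_5 = 69.
G_5 = 69. HB_9(69) = 7·9 + 6. Bump = 76. G_6 = 75.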